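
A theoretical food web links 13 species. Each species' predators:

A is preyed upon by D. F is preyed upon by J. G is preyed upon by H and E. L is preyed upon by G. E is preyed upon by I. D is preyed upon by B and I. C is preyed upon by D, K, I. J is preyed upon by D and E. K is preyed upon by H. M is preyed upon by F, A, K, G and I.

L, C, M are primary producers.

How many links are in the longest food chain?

4 links

One longest chain: M → F → J → D → B.
It has 5 species and 4 links.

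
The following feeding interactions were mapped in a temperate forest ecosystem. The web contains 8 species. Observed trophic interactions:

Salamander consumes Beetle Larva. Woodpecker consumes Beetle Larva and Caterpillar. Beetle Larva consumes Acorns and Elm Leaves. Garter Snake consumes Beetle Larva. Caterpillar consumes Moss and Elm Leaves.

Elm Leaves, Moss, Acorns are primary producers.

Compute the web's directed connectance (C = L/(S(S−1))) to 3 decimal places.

The web has S = 8 species and L = 8 feeding links.
C = L / (S(S−1)) = 8 / 56 = 0.1429 ≈ 0.143.

C = 0.143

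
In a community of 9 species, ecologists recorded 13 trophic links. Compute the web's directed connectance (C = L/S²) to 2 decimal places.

The web has S = 9 species and L = 13 feeding links.
C = L / S² = 13 / 81 = 0.1605 ≈ 0.16.

C = 0.16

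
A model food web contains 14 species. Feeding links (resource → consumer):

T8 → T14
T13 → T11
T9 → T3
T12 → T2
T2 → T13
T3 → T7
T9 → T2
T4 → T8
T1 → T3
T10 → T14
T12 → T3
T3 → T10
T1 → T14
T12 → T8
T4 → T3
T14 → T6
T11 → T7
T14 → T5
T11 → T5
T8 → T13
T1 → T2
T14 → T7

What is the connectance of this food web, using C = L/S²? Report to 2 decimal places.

The web has S = 14 species and L = 22 feeding links.
C = L / S² = 22 / 196 = 0.1122 ≈ 0.11.

C = 0.11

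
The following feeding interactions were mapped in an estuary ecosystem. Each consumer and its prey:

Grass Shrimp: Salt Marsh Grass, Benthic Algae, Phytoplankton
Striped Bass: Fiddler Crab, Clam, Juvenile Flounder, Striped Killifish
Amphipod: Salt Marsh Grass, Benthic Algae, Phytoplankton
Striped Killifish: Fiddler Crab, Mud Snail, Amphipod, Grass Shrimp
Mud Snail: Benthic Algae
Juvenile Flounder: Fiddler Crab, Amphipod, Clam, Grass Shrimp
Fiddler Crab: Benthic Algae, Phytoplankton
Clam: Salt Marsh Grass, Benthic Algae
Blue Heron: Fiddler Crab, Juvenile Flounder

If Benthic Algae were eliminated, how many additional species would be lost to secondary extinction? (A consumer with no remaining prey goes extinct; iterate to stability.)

Remove Benthic Algae.
Round 1: Mud Snail (all prey gone) → extinct.
No further losses. Total secondary extinctions: 1.

1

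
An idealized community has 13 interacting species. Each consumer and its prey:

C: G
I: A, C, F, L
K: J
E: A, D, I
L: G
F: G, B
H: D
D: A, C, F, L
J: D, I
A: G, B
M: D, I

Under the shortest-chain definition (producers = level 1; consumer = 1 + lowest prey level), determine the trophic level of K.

G is a producer → level 1.
A eats G → level 2.
D eats A → level 3.
J eats D → level 4.
K eats J → level 5.
No prey of K is below level 4, so 5 is the minimum.

Trophic level 5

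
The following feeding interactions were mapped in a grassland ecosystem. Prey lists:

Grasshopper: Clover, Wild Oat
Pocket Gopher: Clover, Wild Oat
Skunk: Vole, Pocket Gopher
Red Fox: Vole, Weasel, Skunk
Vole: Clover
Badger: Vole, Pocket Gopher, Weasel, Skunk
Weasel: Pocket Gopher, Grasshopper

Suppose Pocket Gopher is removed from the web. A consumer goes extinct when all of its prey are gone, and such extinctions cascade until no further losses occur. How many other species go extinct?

0

Remove Pocket Gopher.
Every predator of it retains at least one other prey: Weasel still has Grasshopper; Skunk still has Vole; Badger still has Vole, Weasel, Skunk.
No consumer loses all prey, so no secondary extinctions occur.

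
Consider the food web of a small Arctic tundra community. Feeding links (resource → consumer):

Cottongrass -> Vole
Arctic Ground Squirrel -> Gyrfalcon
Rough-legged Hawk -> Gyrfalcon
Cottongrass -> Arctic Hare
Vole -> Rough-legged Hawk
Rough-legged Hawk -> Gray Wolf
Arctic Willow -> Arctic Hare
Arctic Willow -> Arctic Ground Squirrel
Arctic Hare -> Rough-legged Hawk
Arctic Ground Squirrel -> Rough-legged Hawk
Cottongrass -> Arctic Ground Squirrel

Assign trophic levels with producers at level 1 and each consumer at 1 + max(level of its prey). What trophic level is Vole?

Cottongrass is a producer → level 1.
Vole eats Cottongrass → level 2.

Trophic level 2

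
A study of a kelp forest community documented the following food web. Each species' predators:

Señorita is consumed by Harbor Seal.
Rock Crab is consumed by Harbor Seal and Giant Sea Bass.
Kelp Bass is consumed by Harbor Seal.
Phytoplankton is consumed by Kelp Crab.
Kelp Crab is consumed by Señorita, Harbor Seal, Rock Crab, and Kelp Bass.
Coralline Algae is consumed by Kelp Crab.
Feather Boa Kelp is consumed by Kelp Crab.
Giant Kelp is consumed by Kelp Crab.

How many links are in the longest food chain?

One longest chain: Giant Kelp → Kelp Crab → Rock Crab → Giant Sea Bass.
It has 4 species and 3 links.

3 links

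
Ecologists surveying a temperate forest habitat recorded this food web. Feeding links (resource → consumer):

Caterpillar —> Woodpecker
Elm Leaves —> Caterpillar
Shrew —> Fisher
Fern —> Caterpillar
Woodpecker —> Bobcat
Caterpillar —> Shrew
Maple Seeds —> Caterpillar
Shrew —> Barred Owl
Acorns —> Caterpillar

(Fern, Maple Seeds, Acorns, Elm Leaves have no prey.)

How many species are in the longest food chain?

One longest chain: Fern → Caterpillar → Shrew → Barred Owl.
It has 4 species and 3 links.

4 species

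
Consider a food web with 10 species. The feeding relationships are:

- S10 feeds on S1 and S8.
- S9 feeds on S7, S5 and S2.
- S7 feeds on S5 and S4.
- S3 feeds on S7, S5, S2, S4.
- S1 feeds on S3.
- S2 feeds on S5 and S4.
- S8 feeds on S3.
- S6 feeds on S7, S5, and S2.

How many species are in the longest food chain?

One longest chain: S5 → S7 → S3 → S1 → S10.
It has 5 species and 4 links.

5 species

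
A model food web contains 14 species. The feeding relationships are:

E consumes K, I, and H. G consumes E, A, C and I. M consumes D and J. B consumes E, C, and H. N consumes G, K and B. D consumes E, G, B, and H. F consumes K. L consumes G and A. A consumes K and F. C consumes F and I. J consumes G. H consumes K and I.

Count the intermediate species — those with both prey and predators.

9

Intermediate species (has both prey and predators): F, H, E, C, A, B, G, D, J.
Count: 9.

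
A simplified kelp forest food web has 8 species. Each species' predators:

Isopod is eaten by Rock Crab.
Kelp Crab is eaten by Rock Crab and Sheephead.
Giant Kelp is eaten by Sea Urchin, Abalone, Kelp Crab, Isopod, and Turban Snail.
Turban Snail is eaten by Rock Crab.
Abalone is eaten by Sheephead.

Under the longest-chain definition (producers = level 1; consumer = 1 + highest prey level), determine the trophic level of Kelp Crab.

Giant Kelp is a producer → level 1.
Kelp Crab eats Giant Kelp → level 2.

Trophic level 2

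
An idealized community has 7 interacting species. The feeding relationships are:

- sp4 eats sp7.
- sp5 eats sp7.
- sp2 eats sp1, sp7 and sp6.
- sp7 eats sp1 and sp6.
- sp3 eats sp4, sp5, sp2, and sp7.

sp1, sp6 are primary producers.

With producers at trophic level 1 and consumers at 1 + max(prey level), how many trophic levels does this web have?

4

Producers (level 1): sp1, sp6.
sp1 → sp7 → sp4 → sp3 gives sp3 level 4.
No species has a prey at level 4, so no species reaches level 5.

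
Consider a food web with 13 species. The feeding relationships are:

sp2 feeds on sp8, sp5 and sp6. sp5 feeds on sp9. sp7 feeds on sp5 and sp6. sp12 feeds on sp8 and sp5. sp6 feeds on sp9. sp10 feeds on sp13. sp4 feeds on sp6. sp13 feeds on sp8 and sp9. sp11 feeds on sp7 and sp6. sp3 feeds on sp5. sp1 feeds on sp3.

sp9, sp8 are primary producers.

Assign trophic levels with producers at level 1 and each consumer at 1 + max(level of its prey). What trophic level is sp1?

Trophic level 4

sp9 is a producer → level 1.
sp5 eats sp9 → level 2.
sp3 eats sp5 → level 3.
sp1 eats sp3 → level 4.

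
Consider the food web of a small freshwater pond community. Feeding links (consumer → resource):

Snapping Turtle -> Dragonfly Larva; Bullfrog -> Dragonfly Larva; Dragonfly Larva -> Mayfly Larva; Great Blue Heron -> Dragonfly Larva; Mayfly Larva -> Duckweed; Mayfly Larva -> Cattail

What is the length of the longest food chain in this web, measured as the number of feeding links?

3 links

One longest chain: Cattail → Mayfly Larva → Dragonfly Larva → Snapping Turtle.
It has 4 species and 3 links.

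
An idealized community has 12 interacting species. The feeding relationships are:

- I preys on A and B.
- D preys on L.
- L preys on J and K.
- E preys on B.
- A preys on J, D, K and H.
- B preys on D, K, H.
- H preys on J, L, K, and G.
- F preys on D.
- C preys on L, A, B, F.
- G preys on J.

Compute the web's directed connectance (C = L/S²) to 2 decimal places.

The web has S = 12 species and L = 23 feeding links.
C = L / S² = 23 / 144 = 0.1597 ≈ 0.16.

C = 0.16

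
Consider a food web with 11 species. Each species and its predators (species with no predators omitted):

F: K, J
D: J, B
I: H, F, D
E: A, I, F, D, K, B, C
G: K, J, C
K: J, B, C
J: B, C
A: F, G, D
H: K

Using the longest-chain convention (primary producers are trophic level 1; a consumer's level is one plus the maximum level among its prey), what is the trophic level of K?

Trophic level 4

E is a producer → level 1.
I eats E → level 2.
H eats I → level 3.
K eats H (level 3); other prey at levels: E 1, F 3, G 3 → level 4.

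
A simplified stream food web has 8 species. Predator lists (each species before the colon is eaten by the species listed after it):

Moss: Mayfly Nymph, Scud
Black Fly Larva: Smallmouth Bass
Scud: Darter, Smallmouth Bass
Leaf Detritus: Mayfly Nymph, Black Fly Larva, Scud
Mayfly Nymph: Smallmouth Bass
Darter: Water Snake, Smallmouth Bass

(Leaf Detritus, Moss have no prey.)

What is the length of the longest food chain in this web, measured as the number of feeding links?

One longest chain: Leaf Detritus → Scud → Darter → Water Snake.
It has 4 species and 3 links.

3 links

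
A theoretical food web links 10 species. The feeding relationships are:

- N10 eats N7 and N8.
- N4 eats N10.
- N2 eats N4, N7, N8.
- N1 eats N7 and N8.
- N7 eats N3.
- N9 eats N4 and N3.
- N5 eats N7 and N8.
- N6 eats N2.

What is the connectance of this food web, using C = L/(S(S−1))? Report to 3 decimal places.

The web has S = 10 species and L = 14 feeding links.
C = L / (S(S−1)) = 14 / 90 = 0.1556 ≈ 0.156.

C = 0.156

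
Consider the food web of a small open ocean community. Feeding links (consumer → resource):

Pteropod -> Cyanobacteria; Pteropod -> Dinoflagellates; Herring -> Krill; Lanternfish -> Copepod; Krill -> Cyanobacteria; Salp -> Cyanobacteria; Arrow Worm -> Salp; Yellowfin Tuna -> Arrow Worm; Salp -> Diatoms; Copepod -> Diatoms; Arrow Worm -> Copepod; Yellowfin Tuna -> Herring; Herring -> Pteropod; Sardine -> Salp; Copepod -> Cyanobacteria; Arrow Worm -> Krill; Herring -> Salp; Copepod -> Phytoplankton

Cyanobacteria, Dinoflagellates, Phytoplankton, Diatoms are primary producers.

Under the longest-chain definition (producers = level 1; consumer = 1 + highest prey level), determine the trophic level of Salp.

Trophic level 2

Cyanobacteria is a producer → level 1.
Salp eats Cyanobacteria (level 1); other prey at levels: Diatoms 1 → level 2.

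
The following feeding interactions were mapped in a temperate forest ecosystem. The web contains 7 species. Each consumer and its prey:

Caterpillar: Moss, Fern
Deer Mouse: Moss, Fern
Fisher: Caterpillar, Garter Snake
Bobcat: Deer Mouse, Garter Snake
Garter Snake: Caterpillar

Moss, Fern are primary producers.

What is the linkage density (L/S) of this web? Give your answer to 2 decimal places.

There are L = 9 links among S = 7 species.
L/S = 9/7 = 1.2857 ≈ 1.29.

L/S = 1.29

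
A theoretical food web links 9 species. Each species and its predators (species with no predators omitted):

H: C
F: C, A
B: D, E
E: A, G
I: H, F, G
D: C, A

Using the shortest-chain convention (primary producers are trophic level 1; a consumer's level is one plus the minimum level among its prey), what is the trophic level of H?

Trophic level 2

I is a producer → level 1.
H eats I → level 2.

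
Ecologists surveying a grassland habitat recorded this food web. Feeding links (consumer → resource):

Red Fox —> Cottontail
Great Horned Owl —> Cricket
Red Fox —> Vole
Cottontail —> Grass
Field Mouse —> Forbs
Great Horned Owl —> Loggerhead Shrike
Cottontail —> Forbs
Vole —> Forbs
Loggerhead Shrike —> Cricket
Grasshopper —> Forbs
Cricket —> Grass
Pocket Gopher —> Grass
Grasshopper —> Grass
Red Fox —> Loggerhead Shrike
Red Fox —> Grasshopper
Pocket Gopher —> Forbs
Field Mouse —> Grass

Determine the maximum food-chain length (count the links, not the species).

One longest chain: Grass → Cricket → Loggerhead Shrike → Great Horned Owl.
It has 4 species and 3 links.

3 links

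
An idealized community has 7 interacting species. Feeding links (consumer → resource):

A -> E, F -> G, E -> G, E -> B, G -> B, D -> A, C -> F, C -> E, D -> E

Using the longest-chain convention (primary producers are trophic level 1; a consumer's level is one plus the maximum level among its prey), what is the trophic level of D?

Trophic level 5

B is a producer → level 1.
G eats B → level 2.
E eats G (level 2); other prey at levels: B 1 → level 3.
A eats E → level 4.
D eats A (level 4); other prey at levels: E 3 → level 5.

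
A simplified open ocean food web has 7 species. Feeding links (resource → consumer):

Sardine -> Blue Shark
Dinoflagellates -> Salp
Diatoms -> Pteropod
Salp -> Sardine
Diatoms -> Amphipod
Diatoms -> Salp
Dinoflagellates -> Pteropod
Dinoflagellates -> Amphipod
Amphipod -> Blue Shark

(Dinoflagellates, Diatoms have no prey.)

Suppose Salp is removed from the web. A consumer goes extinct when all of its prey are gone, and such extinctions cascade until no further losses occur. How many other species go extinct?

Remove Salp.
Round 1: Sardine (all prey gone) → extinct.
No further losses. Total secondary extinctions: 1.

1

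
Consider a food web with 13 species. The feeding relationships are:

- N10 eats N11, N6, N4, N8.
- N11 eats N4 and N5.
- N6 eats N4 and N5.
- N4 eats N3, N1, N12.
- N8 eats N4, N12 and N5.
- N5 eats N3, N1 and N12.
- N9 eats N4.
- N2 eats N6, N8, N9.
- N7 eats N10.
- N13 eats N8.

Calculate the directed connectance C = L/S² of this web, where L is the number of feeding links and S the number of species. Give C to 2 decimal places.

C = 0.14

The web has S = 13 species and L = 23 feeding links.
C = L / S² = 23 / 169 = 0.1361 ≈ 0.14.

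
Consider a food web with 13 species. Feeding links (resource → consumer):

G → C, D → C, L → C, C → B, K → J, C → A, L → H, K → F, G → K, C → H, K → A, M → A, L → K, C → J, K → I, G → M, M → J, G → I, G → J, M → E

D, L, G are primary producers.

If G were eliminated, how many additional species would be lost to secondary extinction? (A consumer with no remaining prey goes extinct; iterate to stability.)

2

Remove G.
Round 1: M (all prey gone) → extinct.
Round 2: E (all prey gone) → extinct.
No further losses. Total secondary extinctions: 2.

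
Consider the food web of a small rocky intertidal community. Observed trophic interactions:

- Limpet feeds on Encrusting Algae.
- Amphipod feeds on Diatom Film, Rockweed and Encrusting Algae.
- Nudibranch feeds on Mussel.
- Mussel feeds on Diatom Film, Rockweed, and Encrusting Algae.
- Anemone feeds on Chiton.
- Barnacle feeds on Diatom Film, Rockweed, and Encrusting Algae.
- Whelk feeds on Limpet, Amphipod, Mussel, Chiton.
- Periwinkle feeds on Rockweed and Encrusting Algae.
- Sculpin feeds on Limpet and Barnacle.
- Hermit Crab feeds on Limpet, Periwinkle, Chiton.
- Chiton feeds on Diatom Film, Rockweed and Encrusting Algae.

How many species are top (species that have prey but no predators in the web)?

Top species (has prey, but nothing eats it): Sculpin, Whelk, Anemone, Hermit Crab, Nudibranch.
Count: 5.

5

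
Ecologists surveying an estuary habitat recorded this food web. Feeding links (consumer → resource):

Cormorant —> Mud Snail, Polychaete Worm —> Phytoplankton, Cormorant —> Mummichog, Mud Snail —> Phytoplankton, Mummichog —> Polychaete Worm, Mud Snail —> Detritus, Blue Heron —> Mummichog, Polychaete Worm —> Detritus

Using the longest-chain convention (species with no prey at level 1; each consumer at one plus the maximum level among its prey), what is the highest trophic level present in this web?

4

Basal resources (level 1): Detritus, Phytoplankton.
Detritus → Polychaete Worm → Mummichog → Blue Heron gives Blue Heron level 4.
No species has a prey at level 4, so no species reaches level 5.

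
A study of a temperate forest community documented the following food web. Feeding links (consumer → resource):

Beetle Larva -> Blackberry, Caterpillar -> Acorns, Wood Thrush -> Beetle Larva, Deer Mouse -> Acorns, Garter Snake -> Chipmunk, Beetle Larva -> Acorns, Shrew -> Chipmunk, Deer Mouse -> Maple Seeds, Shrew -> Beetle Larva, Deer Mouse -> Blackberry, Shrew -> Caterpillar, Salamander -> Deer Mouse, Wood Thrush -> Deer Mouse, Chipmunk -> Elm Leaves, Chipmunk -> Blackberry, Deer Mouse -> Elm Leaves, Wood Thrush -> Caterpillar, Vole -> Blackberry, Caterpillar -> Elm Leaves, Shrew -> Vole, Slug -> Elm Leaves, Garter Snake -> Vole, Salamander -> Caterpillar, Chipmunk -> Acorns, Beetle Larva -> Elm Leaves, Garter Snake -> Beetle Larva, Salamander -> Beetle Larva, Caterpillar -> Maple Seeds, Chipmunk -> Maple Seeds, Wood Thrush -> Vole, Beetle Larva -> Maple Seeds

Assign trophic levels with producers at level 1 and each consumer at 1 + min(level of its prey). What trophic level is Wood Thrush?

Acorns is a producer → level 1.
Beetle Larva eats Acorns → level 2.
Wood Thrush eats Beetle Larva → level 3.
No prey of Wood Thrush is below level 2, so 3 is the minimum.

Trophic level 3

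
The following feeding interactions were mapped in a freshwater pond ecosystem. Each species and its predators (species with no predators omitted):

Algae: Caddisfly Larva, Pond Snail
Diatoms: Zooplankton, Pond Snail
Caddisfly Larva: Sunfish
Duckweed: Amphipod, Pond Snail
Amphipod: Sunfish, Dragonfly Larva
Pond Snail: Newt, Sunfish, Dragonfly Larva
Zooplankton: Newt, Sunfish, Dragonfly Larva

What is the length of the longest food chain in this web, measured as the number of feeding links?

One longest chain: Diatoms → Zooplankton → Newt.
It has 3 species and 2 links.

2 links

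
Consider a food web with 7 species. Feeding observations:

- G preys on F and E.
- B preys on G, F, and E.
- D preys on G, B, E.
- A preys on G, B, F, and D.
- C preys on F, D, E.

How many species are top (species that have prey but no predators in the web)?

2

Top species (has prey, but nothing eats it): C, A.
Count: 2.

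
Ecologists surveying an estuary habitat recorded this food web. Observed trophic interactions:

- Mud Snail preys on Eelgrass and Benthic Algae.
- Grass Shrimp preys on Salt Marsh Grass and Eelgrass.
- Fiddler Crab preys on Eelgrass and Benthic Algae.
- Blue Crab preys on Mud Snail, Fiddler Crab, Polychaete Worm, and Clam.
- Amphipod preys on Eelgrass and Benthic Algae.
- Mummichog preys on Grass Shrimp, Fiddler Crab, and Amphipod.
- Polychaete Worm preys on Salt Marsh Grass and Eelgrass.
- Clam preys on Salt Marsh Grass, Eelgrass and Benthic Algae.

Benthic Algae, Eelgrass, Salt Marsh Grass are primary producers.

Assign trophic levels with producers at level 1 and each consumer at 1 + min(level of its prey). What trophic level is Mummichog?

Trophic level 3

Eelgrass is a producer → level 1.
Grass Shrimp eats Eelgrass → level 2.
Mummichog eats Grass Shrimp → level 3.
No prey of Mummichog is below level 2, so 3 is the minimum.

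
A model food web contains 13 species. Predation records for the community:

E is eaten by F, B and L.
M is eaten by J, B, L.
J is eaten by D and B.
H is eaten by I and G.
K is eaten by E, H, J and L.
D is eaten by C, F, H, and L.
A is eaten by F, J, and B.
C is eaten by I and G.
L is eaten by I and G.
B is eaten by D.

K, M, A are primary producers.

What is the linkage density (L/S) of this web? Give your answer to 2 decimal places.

There are L = 26 links among S = 13 species.
L/S = 26/13 = 2.0000 ≈ 2.00.

L/S = 2.00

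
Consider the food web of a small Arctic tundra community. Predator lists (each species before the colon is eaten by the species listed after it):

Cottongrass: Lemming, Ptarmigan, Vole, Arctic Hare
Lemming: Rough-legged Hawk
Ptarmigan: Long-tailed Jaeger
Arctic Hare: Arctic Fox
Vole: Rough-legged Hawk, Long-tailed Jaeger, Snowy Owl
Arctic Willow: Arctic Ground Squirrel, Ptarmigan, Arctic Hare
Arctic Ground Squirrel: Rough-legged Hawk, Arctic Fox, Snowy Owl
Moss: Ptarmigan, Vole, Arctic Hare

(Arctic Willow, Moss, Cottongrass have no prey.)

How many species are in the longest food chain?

One longest chain: Arctic Willow → Arctic Ground Squirrel → Rough-legged Hawk.
It has 3 species and 2 links.

3 species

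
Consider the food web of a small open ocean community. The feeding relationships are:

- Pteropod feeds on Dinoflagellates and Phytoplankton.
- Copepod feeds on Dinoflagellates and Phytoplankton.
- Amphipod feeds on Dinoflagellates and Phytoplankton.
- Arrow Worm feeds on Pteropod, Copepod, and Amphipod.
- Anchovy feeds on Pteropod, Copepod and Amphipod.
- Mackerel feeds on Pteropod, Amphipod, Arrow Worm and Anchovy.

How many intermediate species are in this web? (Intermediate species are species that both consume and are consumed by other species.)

5

Intermediate species (has both prey and predators): Pteropod, Copepod, Amphipod, Anchovy, Arrow Worm.
Count: 5.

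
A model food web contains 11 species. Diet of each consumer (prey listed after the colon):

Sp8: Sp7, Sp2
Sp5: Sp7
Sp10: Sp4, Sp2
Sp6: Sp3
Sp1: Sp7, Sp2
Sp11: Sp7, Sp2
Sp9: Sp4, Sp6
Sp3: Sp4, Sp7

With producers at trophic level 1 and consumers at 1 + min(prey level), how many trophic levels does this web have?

Producers (level 1): Sp4, Sp7, Sp2.
Following each consumer down to its lowest-level prey: Sp4 → Sp3 → Sp6 (levels 1 through 3).
All prey of Sp6 (Sp3 2) are at level 2 or above, so Sp6 is at level 1 + 2 = 3.
Every consumer has at least one prey at level 2 or below, so none exceeds level 3.

3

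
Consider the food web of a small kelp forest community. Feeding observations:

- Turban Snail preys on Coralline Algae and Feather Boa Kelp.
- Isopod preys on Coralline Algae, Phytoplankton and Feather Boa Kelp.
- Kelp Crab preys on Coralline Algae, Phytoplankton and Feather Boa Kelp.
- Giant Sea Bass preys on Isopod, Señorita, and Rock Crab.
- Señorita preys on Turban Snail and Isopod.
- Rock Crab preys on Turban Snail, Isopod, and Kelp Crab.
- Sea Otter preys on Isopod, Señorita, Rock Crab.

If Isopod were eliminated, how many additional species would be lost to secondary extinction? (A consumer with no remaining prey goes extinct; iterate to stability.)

Remove Isopod.
Every predator of it retains at least one other prey: Rock Crab still has Turban Snail, Kelp Crab; Señorita still has Turban Snail; Sea Otter still has Rock Crab, Señorita; Giant Sea Bass still has Rock Crab, Señorita.
No consumer loses all prey, so no secondary extinctions occur.

0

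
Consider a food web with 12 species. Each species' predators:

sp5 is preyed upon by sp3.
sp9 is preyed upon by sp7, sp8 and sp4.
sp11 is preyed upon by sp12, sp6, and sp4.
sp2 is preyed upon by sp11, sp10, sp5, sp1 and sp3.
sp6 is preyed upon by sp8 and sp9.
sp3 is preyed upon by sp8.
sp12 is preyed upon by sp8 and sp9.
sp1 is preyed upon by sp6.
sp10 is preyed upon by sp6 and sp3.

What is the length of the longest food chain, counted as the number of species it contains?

5 species

One longest chain: sp2 → sp1 → sp6 → sp9 → sp4.
It has 5 species and 4 links.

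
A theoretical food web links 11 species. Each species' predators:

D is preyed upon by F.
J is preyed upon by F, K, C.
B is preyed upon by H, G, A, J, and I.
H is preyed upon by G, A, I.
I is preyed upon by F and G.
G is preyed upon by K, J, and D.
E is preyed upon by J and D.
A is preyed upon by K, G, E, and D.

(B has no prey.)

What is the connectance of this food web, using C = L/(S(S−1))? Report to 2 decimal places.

The web has S = 11 species and L = 23 feeding links.
C = L / (S(S−1)) = 23 / 110 = 0.2091 ≈ 0.21.

C = 0.21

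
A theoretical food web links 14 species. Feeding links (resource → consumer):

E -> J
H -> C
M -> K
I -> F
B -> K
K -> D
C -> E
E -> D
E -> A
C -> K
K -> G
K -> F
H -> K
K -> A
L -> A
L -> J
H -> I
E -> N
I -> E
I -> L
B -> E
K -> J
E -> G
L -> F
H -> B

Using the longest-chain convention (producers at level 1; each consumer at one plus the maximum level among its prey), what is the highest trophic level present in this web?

Producers (level 1): M, H.
H → B → E → N gives N level 4.
No species has a prey at level 4, so no species reaches level 5.

4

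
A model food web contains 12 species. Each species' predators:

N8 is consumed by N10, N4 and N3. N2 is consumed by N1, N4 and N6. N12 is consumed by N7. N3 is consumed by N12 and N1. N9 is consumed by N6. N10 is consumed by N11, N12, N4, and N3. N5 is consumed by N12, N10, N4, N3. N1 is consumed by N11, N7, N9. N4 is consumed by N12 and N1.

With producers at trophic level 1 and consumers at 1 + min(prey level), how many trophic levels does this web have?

Producers (level 1): N5, N8, N2.
Following each consumer down to its lowest-level prey: N5 → N10 → N11 (levels 1 through 3).
All prey of N11 (N10 2, N1 2) are at level 2 or above, so N11 is at level 1 + 2 = 3.
Every consumer has at least one prey at level 2 or below, so none exceeds level 3.

3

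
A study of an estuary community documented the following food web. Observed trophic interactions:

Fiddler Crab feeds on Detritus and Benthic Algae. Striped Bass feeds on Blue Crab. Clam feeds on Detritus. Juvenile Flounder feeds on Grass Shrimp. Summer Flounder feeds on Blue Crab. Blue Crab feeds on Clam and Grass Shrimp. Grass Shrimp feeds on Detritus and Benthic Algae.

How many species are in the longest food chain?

4 species

One longest chain: Detritus → Clam → Blue Crab → Summer Flounder.
It has 4 species and 3 links.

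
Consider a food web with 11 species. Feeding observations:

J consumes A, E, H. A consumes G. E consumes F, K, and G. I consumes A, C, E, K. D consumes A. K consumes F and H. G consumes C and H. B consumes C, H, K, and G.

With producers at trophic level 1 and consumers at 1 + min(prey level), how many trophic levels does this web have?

Producers (level 1): F, H, C.
Following each consumer down to its lowest-level prey: H → G → A → D (levels 1 through 4).
All prey of D (A 3) are at level 3 or above, so D is at level 1 + 3 = 4.
Every consumer has at least one prey at level 3 or below, so none exceeds level 4.

4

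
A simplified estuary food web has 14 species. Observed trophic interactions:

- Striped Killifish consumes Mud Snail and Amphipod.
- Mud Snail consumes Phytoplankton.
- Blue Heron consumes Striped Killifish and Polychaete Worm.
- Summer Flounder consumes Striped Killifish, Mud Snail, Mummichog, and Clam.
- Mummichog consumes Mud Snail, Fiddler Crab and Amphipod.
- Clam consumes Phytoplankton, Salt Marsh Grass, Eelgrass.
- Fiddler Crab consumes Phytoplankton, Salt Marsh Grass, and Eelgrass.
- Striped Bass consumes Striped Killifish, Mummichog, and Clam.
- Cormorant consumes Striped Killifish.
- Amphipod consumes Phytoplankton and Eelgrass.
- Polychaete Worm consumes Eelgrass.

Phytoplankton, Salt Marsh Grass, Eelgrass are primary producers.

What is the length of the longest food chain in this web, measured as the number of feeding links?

One longest chain: Phytoplankton → Amphipod → Striped Killifish → Cormorant.
It has 4 species and 3 links.

3 links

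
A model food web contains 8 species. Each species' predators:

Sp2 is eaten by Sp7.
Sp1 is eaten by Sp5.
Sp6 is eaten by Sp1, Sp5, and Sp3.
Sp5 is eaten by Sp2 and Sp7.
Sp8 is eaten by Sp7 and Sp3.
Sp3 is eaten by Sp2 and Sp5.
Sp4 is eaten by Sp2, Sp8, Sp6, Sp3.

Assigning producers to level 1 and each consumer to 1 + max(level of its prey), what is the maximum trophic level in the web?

Producers (level 1): Sp4.
Sp4 → Sp6 → Sp1 → Sp5 → Sp2 → Sp7 gives Sp7 level 6.
No species has a prey at level 6, so no species reaches level 7.

6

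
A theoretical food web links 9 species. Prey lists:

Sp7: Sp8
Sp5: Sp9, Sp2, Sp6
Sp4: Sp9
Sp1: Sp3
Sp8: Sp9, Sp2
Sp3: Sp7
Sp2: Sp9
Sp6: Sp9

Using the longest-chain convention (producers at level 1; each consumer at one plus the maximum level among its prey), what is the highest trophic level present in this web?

Producers (level 1): Sp9.
Sp9 → Sp2 → Sp8 → Sp7 → Sp3 → Sp1 gives Sp1 level 6.
No species has a prey at level 6, so no species reaches level 7.

6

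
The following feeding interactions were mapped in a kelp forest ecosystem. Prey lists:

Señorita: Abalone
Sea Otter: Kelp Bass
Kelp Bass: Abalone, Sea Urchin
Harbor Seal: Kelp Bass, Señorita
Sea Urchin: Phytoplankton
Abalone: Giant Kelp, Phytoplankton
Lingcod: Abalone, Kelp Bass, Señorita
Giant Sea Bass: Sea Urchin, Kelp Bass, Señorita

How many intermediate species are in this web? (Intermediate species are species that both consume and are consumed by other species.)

4

Intermediate species (has both prey and predators): Abalone, Sea Urchin, Kelp Bass, Señorita.
Count: 4.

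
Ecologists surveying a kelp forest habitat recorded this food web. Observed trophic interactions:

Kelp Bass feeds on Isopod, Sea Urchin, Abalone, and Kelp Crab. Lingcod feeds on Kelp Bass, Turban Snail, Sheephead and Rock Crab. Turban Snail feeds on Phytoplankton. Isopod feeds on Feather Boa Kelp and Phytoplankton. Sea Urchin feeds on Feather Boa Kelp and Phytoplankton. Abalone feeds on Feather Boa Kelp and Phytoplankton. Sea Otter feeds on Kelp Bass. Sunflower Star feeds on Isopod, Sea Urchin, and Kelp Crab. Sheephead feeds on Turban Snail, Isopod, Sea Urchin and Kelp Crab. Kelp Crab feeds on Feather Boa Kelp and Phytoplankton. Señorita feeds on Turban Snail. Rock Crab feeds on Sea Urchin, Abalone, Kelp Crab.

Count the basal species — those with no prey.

2

Basal species (no prey listed): Phytoplankton, Feather Boa Kelp.
Count: 2.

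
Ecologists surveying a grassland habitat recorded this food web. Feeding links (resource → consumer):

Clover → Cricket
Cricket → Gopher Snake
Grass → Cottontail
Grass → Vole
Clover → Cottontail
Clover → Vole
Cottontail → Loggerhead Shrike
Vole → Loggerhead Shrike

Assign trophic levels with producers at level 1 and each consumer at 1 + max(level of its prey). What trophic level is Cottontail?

Clover is a producer → level 1.
Cottontail eats Clover (level 1); other prey at levels: Grass 1 → level 2.

Trophic level 2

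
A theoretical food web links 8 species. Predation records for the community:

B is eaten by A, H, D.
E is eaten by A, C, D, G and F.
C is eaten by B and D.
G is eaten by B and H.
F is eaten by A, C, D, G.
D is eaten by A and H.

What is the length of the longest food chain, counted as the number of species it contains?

One longest chain: E → F → G → B → D → A.
It has 6 species and 5 links.

6 species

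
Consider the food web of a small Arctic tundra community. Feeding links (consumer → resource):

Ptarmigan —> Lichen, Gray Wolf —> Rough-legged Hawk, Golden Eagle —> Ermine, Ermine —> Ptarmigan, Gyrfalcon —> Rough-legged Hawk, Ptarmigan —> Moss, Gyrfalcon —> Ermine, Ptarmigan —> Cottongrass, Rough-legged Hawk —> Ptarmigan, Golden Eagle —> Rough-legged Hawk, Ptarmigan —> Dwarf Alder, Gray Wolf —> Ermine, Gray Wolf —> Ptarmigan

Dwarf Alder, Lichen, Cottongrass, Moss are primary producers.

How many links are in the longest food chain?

3 links

One longest chain: Dwarf Alder → Ptarmigan → Ermine → Golden Eagle.
It has 4 species and 3 links.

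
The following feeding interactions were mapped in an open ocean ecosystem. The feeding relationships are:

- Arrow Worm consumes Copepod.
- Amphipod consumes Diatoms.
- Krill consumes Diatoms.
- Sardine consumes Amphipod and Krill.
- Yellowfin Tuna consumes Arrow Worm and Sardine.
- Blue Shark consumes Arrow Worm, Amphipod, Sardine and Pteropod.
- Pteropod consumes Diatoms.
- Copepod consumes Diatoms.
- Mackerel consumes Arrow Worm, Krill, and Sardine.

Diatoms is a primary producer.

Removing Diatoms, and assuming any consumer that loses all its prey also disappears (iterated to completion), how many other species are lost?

Remove Diatoms.
Round 1: Amphipod (all prey gone), Krill (all prey gone), Copepod (all prey gone), Pteropod (all prey gone) → extinct.
Round 2: Arrow Worm (all prey gone), Sardine (all prey gone) → extinct.
Round 3: Blue Shark (all prey gone), Yellowfin Tuna (all prey gone), Mackerel (all prey gone) → extinct.
No further losses. Total secondary extinctions: 9.

9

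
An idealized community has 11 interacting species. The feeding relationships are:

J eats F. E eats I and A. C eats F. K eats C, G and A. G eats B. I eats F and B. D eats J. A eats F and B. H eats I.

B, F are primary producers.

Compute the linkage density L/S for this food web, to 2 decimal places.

L/S = 1.27

There are L = 14 links among S = 11 species.
L/S = 14/11 = 1.2727 ≈ 1.27.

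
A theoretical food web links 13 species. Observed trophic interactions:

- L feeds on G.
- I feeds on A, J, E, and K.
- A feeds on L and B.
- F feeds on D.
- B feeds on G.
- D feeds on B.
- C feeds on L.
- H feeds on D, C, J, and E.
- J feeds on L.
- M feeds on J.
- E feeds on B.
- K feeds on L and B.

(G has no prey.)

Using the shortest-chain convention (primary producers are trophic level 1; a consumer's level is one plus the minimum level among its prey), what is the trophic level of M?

G is a producer → level 1.
L eats G → level 2.
J eats L → level 3.
M eats J → level 4.
No prey of M is below level 3, so 4 is the minimum.

Trophic level 4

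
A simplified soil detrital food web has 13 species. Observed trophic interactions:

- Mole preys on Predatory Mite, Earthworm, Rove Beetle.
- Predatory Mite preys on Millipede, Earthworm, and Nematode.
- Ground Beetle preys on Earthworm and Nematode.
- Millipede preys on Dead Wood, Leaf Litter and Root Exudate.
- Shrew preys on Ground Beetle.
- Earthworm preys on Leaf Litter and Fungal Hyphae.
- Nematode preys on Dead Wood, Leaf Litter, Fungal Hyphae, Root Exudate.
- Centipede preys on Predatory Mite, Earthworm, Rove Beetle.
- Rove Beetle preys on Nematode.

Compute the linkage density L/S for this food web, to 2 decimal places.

L/S = 1.69

There are L = 22 links among S = 13 species.
L/S = 22/13 = 1.6923 ≈ 1.69.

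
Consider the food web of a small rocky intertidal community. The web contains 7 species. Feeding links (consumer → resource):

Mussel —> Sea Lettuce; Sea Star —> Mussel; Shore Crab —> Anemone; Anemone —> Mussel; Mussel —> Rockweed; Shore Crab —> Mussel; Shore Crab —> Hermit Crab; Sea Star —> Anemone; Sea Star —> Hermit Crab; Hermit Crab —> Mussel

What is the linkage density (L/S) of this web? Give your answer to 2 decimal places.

There are L = 10 links among S = 7 species.
L/S = 10/7 = 1.4286 ≈ 1.43.

L/S = 1.43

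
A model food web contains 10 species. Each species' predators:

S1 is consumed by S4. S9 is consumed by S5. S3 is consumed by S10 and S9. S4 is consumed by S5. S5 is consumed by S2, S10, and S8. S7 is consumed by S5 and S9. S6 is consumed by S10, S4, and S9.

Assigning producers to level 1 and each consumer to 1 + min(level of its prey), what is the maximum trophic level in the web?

Producers (level 1): S6, S3, S1, S7.
Following each consumer down to its lowest-level prey: S7 → S5 → S8 (levels 1 through 3).
All prey of S8 (S5 2) are at level 2 or above, so S8 is at level 1 + 2 = 3.
Every consumer has at least one prey at level 2 or below, so none exceeds level 3.

3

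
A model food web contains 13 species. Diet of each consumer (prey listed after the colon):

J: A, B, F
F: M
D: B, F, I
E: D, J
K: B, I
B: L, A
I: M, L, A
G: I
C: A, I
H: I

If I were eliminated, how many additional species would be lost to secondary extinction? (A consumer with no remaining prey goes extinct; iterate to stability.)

2

Remove I.
Round 1: G (all prey gone), H (all prey gone) → extinct.
No further losses. Total secondary extinctions: 2.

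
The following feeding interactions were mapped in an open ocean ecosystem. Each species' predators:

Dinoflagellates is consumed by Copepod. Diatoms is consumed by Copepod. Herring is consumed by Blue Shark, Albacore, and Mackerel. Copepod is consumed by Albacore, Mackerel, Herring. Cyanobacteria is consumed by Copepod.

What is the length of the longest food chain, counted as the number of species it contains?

4 species

One longest chain: Dinoflagellates → Copepod → Herring → Albacore.
It has 4 species and 3 links.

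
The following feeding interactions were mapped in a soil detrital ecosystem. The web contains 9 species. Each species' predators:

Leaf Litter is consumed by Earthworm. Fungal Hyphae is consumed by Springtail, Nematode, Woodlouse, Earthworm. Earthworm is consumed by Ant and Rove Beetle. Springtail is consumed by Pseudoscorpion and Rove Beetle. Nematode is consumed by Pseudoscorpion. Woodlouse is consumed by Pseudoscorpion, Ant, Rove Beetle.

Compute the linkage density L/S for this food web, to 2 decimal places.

L/S = 1.44

There are L = 13 links among S = 9 species.
L/S = 13/9 = 1.4444 ≈ 1.44.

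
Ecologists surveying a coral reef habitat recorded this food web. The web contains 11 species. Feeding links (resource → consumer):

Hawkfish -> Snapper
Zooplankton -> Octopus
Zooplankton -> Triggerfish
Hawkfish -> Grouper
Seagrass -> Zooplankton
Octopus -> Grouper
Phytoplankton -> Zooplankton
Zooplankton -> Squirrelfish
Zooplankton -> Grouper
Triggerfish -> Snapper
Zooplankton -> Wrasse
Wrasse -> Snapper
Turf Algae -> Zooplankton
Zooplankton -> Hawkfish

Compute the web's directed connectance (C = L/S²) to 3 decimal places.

The web has S = 11 species and L = 14 feeding links.
C = L / S² = 14 / 121 = 0.1157 ≈ 0.116.

C = 0.116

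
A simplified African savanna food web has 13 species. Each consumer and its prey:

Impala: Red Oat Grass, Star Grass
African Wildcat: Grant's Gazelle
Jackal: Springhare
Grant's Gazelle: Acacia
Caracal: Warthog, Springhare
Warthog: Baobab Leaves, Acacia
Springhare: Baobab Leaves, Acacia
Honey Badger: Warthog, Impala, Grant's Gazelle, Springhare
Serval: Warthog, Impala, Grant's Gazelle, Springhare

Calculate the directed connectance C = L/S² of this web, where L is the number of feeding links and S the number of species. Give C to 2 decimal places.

The web has S = 13 species and L = 19 feeding links.
C = L / S² = 19 / 169 = 0.1124 ≈ 0.11.

C = 0.11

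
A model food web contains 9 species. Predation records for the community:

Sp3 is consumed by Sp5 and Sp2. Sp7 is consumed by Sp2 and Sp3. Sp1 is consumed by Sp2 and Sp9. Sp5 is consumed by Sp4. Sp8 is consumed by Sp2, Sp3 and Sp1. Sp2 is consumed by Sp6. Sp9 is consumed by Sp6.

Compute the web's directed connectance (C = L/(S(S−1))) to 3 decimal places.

C = 0.167

The web has S = 9 species and L = 12 feeding links.
C = L / (S(S−1)) = 12 / 72 = 0.1667 ≈ 0.167.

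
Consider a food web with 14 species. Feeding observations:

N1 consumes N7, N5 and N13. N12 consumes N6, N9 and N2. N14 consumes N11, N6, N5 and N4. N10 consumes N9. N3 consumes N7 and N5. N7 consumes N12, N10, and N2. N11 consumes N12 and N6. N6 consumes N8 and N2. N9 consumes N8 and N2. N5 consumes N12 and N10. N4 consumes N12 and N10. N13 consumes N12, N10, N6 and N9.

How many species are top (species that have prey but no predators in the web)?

3

Top species (has prey, but nothing eats it): N14, N3, N1.
Count: 3.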